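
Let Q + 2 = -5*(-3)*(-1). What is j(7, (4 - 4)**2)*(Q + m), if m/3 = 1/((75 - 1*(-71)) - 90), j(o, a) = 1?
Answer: -949/56 ≈ -16.946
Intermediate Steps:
m = 3/56 (m = 3/((75 - 1*(-71)) - 90) = 3/((75 + 71) - 90) = 3/(146 - 90) = 3/56 ≈ 0.053571)
Q = -17 (Q = -2 - 5*(-3)*(-1) = -2 + 15*(-1) = -2 - 15 = -17)
j(7, (4 - 4)**2)*(Q + m) = 1*(-17 + 3/56) = 1*(-949/56) = -949/56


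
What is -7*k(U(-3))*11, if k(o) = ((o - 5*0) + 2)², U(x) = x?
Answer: -77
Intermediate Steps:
k(o) = (2 + o)² (k(o) = ((o + 0) + 2)² = (o + 2)² = (2 + o)²)
-7*k(U(-3))*11 = -7*(2 - 3)²*11 = -7*(-1)²*11 = -7*1*11 = -7*11 = -77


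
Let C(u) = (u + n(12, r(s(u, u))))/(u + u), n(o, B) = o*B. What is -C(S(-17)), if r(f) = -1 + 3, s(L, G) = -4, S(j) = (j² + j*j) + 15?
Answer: -617/1186 ≈ -0.52024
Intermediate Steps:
S(j) = 15 + 2*j² (S(j) = (j² + j²) + 15 = 2*j² + 15 = 15 + 2*j²)
r(f) = 2
n(o, B) = B*o
C(u) = (24 + u)/(2*u) (C(u) = (u + 2*12)/(u + u) = (u + 24)/((2*u)) = (24 + u)*(1/(2*u)) = (24 + u)/(2*u))
-C(S(-17)) = -(24 + (15 + 2*(-17)²))/(2*(15 + 2*(-17)²)) = -(24 + (15 + 2*289))/(2*(15 + 2*289)) = -(24 + (15 + 578))/(2*(15 + 578)) = -(24 + 593)/(2*593) = -617/(2*593) = -1*617/1186 = -617/1186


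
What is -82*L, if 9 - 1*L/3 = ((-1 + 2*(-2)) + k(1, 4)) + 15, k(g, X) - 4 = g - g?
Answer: 1230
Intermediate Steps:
k(g, X) = 4 (k(g, X) = 4 + (g - g) = 4 + 0 = 4)
L = -15 (L = 27 - 3*(((-1 + 2*(-2)) + 4) + 15) = 27 - 3*(((-1 - 4) + 4) + 15) = 27 - 3*((-5 + 4) + 15) = 27 - 3*(-1 + 15) = 27 - 3*14 = 27 - 42 = -15)
-82*L = -82*(-15) = 1230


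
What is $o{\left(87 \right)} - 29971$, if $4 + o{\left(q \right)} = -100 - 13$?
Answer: $-30088$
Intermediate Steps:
$o{\left(q \right)} = -117$ ($o{\left(q \right)} = -4 - 113 = -117$)
$o{\left(87 \right)} - 29971 = -117 - 29971 = -30088$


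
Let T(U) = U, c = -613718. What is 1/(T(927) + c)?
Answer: -1/612791 ≈ -1.6319e-6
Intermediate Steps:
1/(T(927) + c) = 1/(927 - 613718) = 1/(-612791) = -1/612791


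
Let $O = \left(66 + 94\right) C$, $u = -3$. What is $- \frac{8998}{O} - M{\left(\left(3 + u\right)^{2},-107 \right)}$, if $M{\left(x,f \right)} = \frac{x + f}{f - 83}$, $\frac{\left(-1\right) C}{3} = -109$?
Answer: $- \frac{365393}{497040} \approx -0.73514$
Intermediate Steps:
$C = 327$ ($C = \left(-3\right) \left(-109\right) = 327$)
$M{\left(x,f \right)} = \frac{f + x}{-83 + f}$
$O = 52320$ ($O = \left(66 + 94\right) 327 = 160 \cdot 327 = 52320$)
$- \frac{8998}{O} - M{\left(\left(3 + u\right)^{2},-107 \right)} = - \frac{8998}{52320} - \frac{-107 + \left(3 - 3\right)^{2}}{-83 - 107} = \left(-8998\right) \frac{1}{52320} - \frac{-107 + 0^{2}}{-190} = - \frac{4499}{26160} - - \frac{-107 + 0}{190} = - \frac{4499}{26160} - \left(- \frac{1}{190}\right) \left(-107\right) = - \frac{4499}{26160} - \frac{107}{190} = - \frac{365393}{497040}$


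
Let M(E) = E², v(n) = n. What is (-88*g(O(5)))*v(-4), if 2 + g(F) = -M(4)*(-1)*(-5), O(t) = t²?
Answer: -28864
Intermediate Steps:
g(F) = -82 (g(F) = -2 - 4²*(-1)*(-5) = -2 - 16*(-1)*(-5) = -2 - (-16)*(-5) = -2 - 1*80 = -2 - 80 = -82)
(-88*g(O(5)))*v(-4) = -88*(-82)*(-4) = 7216*(-4) = -28864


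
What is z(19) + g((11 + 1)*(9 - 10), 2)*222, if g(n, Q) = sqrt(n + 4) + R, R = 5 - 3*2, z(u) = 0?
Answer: -222 + 444*I*sqrt(2) ≈ -222.0 + 627.91*I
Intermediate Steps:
R = -1 (R = 5 - 6 = -1)
g(n, Q) = -1 + sqrt(4 + n) (g(n, Q) = sqrt(n + 4) - 1 = sqrt(4 + n) - 1 = -1 + sqrt(4 + n))
z(19) + g((11 + 1)*(9 - 10), 2)*222 = 0 + (-1 + sqrt(4 + (11 + 1)*(9 - 10)))*222 = 0 + (-1 + sqrt(4 + 12*(-1)))*222 = 0 + (-1 + sqrt(4 - 12))*222 = 0 + (-1 + sqrt(-8))*222 = 0 + (-1 + 2*I*sqrt(2))*222 = 0 + (-222 + 444*I*sqrt(2)) = -222 + 444*I*sqrt(2)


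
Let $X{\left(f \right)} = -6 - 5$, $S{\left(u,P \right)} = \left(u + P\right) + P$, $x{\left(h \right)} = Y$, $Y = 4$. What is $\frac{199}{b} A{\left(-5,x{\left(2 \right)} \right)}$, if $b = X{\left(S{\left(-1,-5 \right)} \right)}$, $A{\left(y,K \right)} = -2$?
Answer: $\frac{398}{11} \approx 36.182$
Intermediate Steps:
$x{\left(h \right)} = 4$
$S{\left(u,P \right)} = u + 2 P$ ($S{\left(u,P \right)} = \left(P + u\right) + P = u + 2 P$)
$X{\left(f \right)} = -11$ ($X{\left(f \right)} = -6 - 5 = -11$)
$b = -11$
$\frac{199}{b} A{\left(-5,x{\left(2 \right)} \right)} = \frac{199}{-11} \left(-2\right) = 199 \left(- \frac{1}{11}\right) \left(-2\right) = \left(- \frac{199}{11}\right) \left(-2\right) = \frac{398}{11}$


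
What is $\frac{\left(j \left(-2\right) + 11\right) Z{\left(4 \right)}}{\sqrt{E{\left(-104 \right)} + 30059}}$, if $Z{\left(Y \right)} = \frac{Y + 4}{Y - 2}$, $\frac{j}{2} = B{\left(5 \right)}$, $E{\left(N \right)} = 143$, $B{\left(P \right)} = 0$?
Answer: $\frac{22 \sqrt{30202}}{15101} \approx 0.25318$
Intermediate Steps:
$j = 0$ ($j = 2 \cdot 0 = 0$)
$Z{\left(Y \right)} = \frac{4 + Y}{-2 + Y}$
$\frac{\left(j \left(-2\right) + 11\right) Z{\left(4 \right)}}{\sqrt{E{\left(-104 \right)} + 30059}} = \frac{\left(0 \left(-2\right) + 11\right) \frac{4 + 4}{-2 + 4}}{\sqrt{143 + 30059}} = \frac{\left(0 + 11\right) \frac{1}{2} \cdot 8}{\sqrt{30202}} = 11 \cdot \frac{1}{2} \cdot 8 \frac{\sqrt{30202}}{30202} = 11 \cdot 4 \frac{\sqrt{30202}}{30202} = 44 \frac{\sqrt{30202}}{30202} = \frac{22 \sqrt{30202}}{15101}$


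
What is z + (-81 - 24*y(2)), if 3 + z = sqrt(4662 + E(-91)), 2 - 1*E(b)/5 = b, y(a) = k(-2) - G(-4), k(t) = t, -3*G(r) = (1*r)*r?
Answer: -164 + sqrt(5127) ≈ -92.397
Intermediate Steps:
G(r) = -r**2/3 (G(r) = -1*r*r/3 = -r*r/3 = -r**2/3)
y(a) = 10/3 (y(a) = -2 - (-1)*(-4)**2/3 = -2 - (-1)*16/3 = -2 - 1*(-16/3) = -2 + 16/3 = 10/3)
E(b) = 10 - 5*b
z = -3 + sqrt(5127) (z = -3 + sqrt(4662 + (10 - 5*(-91))) = -3 + sqrt(4662 + (10 + 455)) = -3 + sqrt(4662 + 465) = -3 + sqrt(5127) ≈ 68.603)
z + (-81 - 24*y(2)) = (-3 + sqrt(5127)) + (-81 - 24*10/3) = (-3 + sqrt(5127)) + (-81 - 80) = (-3 + sqrt(5127)) - 161 = -164 + sqrt(5127)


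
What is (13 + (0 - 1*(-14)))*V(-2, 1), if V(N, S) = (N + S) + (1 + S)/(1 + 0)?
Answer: 27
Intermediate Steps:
V(N, S) = 1 + N + 2*S (V(N, S) = (N + S) + (1 + S)/1 = (N + S) + (1 + S)*1 = (N + S) + (1 + S) = 1 + N + 2*S)
(13 + (0 - 1*(-14)))*V(-2, 1) = (13 + (0 - 1*(-14)))*(1 - 2 + 2*1) = (13 + (0 + 14))*(1 - 2 + 2) = (13 + 14)*1 = 27*1 = 27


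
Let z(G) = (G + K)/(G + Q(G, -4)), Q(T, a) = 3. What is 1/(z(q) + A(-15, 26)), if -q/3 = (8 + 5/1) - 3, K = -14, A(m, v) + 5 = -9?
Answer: -27/334 ≈ -0.080838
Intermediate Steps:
A(m, v) = -14 (A(m, v) = -5 - 9 = -14)
q = -30 (q = -3*((8 + 5/1) - 3) = -3*((8 + 5*1) - 3) = -3*((8 + 5) - 3) = -3*(13 - 3) = -3*10 = -30)
z(G) = (-14 + G)/(3 + G) (z(G) = (G - 14)/(G + 3) = (-14 + G)/(3 + G))
1/(z(q) + A(-15, 26)) = 1/((-14 - 30)/(3 - 30) - 14) = 1/(-44/(-27) - 14) = 1/(-1/27*(-44) - 14) = 1/(44/27 - 14) = 1/(-334/27) = -27/334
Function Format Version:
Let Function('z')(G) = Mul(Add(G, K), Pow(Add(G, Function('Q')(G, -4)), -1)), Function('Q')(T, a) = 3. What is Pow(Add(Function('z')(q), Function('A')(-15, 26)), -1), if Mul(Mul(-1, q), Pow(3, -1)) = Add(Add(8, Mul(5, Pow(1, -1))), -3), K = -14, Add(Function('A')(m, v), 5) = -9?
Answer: Rational(-27, 334) ≈ -0.080838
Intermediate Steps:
Function('A')(m, v) = -14 (Function('A')(m, v) = Add(-5, -9) = -14)
q = -30 (q = Mul(-3, Add(Add(8, Mul(5, Pow(1, -1))), -3)) = Mul(-3, Add(Add(8, Mul(5, 1)), -3)) = Mul(-3, Add(Add(8, 5), -3)) = Mul(-3, Add(13, -3)) = Mul(-3, 10) = -30)
Function('z')(G) = Mul(Pow(Add(3, G), -1), Add(-14, G)) (Function('z')(G) = Mul(Add(G, -14), Pow(Add(G, 3), -1)) = Mul(Add(-14, G), Pow(Add(3, G), -1)) = Mul(Pow(Add(3, G), -1), Add(-14, G)))
Pow(Add(Function('z')(q), Function('A')(-15, 26)), -1) = Pow(Add(Mul(Pow(Add(3, -30), -1), Add(-14, -30)), -14), -1) = Pow(Add(Mul(Pow(-27, -1), -44), -14), -1) = Pow(Add(Mul(Rational(-1, 27), -44), -14), -1) = Pow(Add(Rational(44, 27), -14), -1) = Pow(Rational(-334, 27), -1) = Rational(-27, 334)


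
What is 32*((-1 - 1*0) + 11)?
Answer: 320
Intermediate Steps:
32*((-1 - 1*0) + 11) = 32*((-1 + 0) + 11) = 32*(-1 + 11) = 32*10 = 320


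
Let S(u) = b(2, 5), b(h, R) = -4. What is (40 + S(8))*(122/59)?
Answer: 4392/59 ≈ 74.441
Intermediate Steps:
S(u) = -4
(40 + S(8))*(122/59) = (40 - 4)*(122/59) = 36*(122*(1/59)) = 36*(122/59) = 4392/59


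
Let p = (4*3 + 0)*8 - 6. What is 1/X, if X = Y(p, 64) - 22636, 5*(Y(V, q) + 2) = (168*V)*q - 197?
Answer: 5/854293 ≈ 5.8528e-6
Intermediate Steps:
p = 90 (p = (12 + 0)*8 - 6 = 12*8 - 6 = 96 - 6 = 90)
Y(V, q) = -207/5 + 168*V*q/5 (Y(V, q) = -2 + ((168*V)*q - 197)/5 = -2 + (168*V*q - 197)/5 = -2 + (-197 + 168*V*q)/5 = -2 + (-197/5 + 168*V*q/5) = -207/5 + 168*V*q/5)
X = 854293/5 (X = (-207/5 + (168/5)*90*64) - 22636 = (-207/5 + 193536) - 22636 = 967473/5 - 22636 = 854293/5 ≈ 1.7086e+5)
1/X = 1/(854293/5) = 5/854293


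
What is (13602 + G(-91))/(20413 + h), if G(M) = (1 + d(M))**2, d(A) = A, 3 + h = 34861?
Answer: 21702/55271 ≈ 0.39265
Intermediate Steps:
h = 34858 (h = -3 + 34861 = 34858)
G(M) = (1 + M)**2
(13602 + G(-91))/(20413 + h) = (13602 + (1 - 91)**2)/(20413 + 34858) = (13602 + (-90)**2)/55271 = (13602 + 8100)*(1/55271) = 21702*(1/55271) = 21702/55271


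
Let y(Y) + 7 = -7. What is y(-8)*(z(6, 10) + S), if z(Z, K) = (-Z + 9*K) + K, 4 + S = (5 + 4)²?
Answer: -2394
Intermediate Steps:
S = 77 (S = -4 + (5 + 4)² = -4 + 9² = -4 + 81 = 77)
y(Y) = -14 (y(Y) = -7 - 7 = -14)
z(Z, K) = -Z + 10*K
y(-8)*(z(6, 10) + S) = -14*((-1*6 + 10*10) + 77) = -14*((-6 + 100) + 77) = -14*(94 + 77) = -14*171 = -2394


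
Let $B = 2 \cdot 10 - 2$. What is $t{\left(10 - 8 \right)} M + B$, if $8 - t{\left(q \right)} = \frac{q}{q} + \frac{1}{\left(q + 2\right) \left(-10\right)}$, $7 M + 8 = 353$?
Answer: $\frac{20397}{56} \approx 364.23$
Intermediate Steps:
$B = 18$ ($B = 20 - 2 = 18$)
$M = \frac{345}{7}$ ($M = - \frac{8}{7} + \frac{1}{7} \cdot 353 = - \frac{8}{7} + \frac{353}{7} = \frac{345}{7} \approx 49.286$)
$t{\left(q \right)} = 7 + \frac{1}{10 \left(2 + q\right)}$ ($t{\left(q \right)} = 8 - \left(\frac{q}{q} + \frac{1}{\left(q + 2\right) \left(-10\right)}\right) = 8 - \left(1 + \frac{1}{2 + q} \left(- \frac{1}{10}\right)\right) = 8 - \left(1 - \frac{1}{10 \left(2 + q\right)}\right) = 7 + \frac{1}{10 \left(2 + q\right)}$)
$t{\left(10 - 8 \right)} M + B = \frac{141 + 70 \left(10 - 8\right)}{10 \left(2 + \left(10 - 8\right)\right)} \frac{345}{7} + 18 = \frac{141 + 70 \cdot 2}{10 \left(2 + 2\right)} \frac{345}{7} + 18 = \frac{141 + 140}{10 \cdot 4} \cdot \frac{345}{7} + 18 = \frac{1}{10} \cdot \frac{1}{4} \cdot 281 \cdot \frac{345}{7} + 18 = \frac{281}{40} \cdot \frac{345}{7} + 18 = \frac{19389}{56} + 18 = \frac{20397}{56}$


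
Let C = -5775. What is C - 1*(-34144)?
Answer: 28369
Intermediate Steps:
C - 1*(-34144) = -5775 - 1*(-34144) = -5775 + 34144 = 28369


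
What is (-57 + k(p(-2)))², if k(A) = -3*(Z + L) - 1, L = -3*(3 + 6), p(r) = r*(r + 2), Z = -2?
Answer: 841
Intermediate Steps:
p(r) = r*(2 + r)
L = -27 (L = -3*9 = -27)
k(A) = 86 (k(A) = -3*(-2 - 27) - 1 = -3*(-29) - 1 = 87 - 1 = 86)
(-57 + k(p(-2)))² = (-57 + 86)² = 29² = 841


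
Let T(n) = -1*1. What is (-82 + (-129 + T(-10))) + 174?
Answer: -38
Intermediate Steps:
T(n) = -1
(-82 + (-129 + T(-10))) + 174 = (-82 + (-129 - 1)) + 174 = (-82 - 130) + 174 = -212 + 174 = -38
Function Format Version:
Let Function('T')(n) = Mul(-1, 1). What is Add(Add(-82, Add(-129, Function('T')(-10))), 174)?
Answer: -38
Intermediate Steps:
Function('T')(n) = -1
Add(Add(-82, Add(-129, Function('T')(-10))), 174) = Add(Add(-82, Add(-129, -1)), 174) = Add(Add(-82, -130), 174) = Add(-212, 174) = -38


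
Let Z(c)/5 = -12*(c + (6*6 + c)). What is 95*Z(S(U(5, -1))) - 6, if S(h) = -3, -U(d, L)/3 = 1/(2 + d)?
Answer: -171006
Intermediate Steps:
U(d, L) = -3/(2 + d)
Z(c) = -2160 - 120*c (Z(c) = 5*(-12*(c + (6*6 + c))) = 5*(-12*(c + (36 + c))) = 5*(-12*(36 + 2*c)) = 5*(-432 - 24*c) = -2160 - 120*c)
95*Z(S(U(5, -1))) - 6 = 95*(-2160 - 120*(-3)) - 6 = 95*(-2160 + 360) - 6 = 95*(-1800) - 6 = -171000 - 6 = -171006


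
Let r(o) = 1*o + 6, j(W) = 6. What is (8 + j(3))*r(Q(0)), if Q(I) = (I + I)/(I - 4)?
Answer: 84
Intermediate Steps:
Q(I) = 2*I/(-4 + I) (Q(I) = (2*I)/(-4 + I) = 2*I/(-4 + I))
r(o) = 6 + o (r(o) = o + 6 = 6 + o)
(8 + j(3))*r(Q(0)) = (8 + 6)*(6 + 2*0/(-4 + 0)) = 14*(6 + 2*0/(-4)) = 14*(6 + 2*0*(-¼)) = 14*(6 + 0) = 14*6 = 84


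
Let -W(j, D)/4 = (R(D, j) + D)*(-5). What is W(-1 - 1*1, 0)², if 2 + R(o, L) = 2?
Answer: 0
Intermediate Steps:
R(o, L) = 0 (R(o, L) = -2 + 2 = 0)
W(j, D) = 20*D (W(j, D) = -4*(0 + D)*(-5) = -4*D*(-5) = -(-20)*D = 20*D)
W(-1 - 1*1, 0)² = (20*0)² = 0² = 0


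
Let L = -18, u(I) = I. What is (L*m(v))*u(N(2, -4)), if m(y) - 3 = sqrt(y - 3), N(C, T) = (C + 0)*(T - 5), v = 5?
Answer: 972 + 324*sqrt(2) ≈ 1430.2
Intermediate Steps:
N(C, T) = C*(-5 + T)
m(y) = 3 + sqrt(-3 + y) (m(y) = 3 + sqrt(y - 3) = 3 + sqrt(-3 + y))
(L*m(v))*u(N(2, -4)) = (-18*(3 + sqrt(-3 + 5)))*(2*(-5 - 4)) = (-18*(3 + sqrt(2)))*(2*(-9)) = (-54 - 18*sqrt(2))*(-18) = 972 + 324*sqrt(2)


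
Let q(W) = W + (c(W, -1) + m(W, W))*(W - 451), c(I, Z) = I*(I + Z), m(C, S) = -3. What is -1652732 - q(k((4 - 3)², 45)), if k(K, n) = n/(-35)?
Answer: -566896133/343 ≈ -1.6528e+6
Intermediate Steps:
k(K, n) = -n/35 (k(K, n) = n*(-1/35) = -n/35)
q(W) = W + (-451 + W)*(-3 + W*(-1 + W)) (q(W) = W + (W*(W - 1) - 3)*(W - 451) = W + (W*(-1 + W) - 3)*(-451 + W) = W + (-3 + W*(-1 + W))*(-451 + W) = W + (-451 + W)*(-3 + W*(-1 + W)))
-1652732 - q(k((4 - 3)², 45)) = -1652732 - (1353 + (-1/35*45)³ - 452*(-1/35*45)² + 449*(-1/35*45)) = -1652732 - (1353 + (-9/7)³ - 452*(-9/7)² + 449*(-9/7)) = -1652732 - (1353 - 729/343 - 452*81/49 - 4041/7) = -1652732 - (1353 - 729/343 - 36612/49 - 4041/7) = -1652732 - 1*9057/343 = -1652732 - 9057/343 = -566896133/343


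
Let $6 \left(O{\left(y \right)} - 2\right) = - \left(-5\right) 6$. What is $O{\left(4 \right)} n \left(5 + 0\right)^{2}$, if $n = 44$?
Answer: $7700$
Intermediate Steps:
$O{\left(y \right)} = 7$ ($O{\left(y \right)} = 2 + \frac{\left(-1\right) \left(\left(-5\right) 6\right)}{6} = 2 + \frac{\left(-1\right) \left(-30\right)}{6} = 2 + \frac{1}{6} \cdot 30 = 2 + 5 = 7$)
$O{\left(4 \right)} n \left(5 + 0\right)^{2} = 7 \cdot 44 \left(5 + 0\right)^{2} = 308 \cdot 5^{2} = 308 \cdot 25 = 7700$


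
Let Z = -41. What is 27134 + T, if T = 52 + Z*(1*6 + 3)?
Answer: 26817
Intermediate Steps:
T = -317 (T = 52 - 41*(1*6 + 3) = 52 - 41*(6 + 3) = 52 - 41*9 = 52 - 369 = -317)
27134 + T = 27134 - 317 = 26817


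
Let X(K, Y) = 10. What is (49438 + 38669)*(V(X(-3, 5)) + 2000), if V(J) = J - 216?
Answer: 158063958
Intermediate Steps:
V(J) = -216 + J
(49438 + 38669)*(V(X(-3, 5)) + 2000) = (49438 + 38669)*((-216 + 10) + 2000) = 88107*(-206 + 2000) = 88107*1794 = 158063958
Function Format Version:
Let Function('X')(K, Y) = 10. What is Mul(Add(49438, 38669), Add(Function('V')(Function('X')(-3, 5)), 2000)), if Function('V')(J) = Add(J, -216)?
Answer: 158063958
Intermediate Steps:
Function('V')(J) = Add(-216, J)
Mul(Add(49438, 38669), Add(Function('V')(Function('X')(-3, 5)), 2000)) = Mul(Add(49438, 38669), Add(Add(-216, 10), 2000)) = Mul(88107, Add(-206, 2000)) = Mul(88107, 1794) = 158063958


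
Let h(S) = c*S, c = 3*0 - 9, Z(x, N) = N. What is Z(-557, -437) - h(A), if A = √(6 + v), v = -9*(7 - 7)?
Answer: -437 + 9*√6 ≈ -414.95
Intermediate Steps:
v = 0 (v = -9*0 = 0)
c = -9 (c = 0 - 9 = -9)
A = √6 (A = √(6 + 0) = √6 ≈ 2.4495)
h(S) = -9*S
Z(-557, -437) - h(A) = -437 - (-9)*√6 = -437 + 9*√6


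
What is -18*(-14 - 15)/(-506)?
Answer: -261/253 ≈ -1.0316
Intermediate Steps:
-18*(-14 - 15)/(-506) = -18*(-29)*(-1/506) = 522*(-1/506) = -261/253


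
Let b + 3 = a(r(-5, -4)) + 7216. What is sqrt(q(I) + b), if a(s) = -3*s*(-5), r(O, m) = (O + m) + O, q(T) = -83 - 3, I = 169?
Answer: sqrt(6917) ≈ 83.168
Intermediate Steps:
q(T) = -86
r(O, m) = m + 2*O
a(s) = 15*s
b = 7003 (b = -3 + (15*(-4 + 2*(-5)) + 7216) = -3 + (15*(-4 - 10) + 7216) = -3 + (15*(-14) + 7216) = -3 + (-210 + 7216) = -3 + 7006 = 7003)
sqrt(q(I) + b) = sqrt(-86 + 7003) = sqrt(6917)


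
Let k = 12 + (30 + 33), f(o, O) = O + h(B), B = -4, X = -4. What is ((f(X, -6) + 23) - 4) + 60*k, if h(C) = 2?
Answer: 4515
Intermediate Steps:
f(o, O) = 2 + O (f(o, O) = O + 2 = 2 + O)
k = 75 (k = 12 + 63 = 75)
((f(X, -6) + 23) - 4) + 60*k = (((2 - 6) + 23) - 4) + 60*75 = ((-4 + 23) - 4) + 4500 = (19 - 4) + 4500 = 15 + 4500 = 4515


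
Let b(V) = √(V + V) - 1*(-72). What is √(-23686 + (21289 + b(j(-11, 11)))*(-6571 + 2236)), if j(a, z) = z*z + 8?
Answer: √(-92623621 - 4335*√258) ≈ 9627.7*I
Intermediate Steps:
j(a, z) = 8 + z² (j(a, z) = z² + 8 = 8 + z²)
b(V) = 72 + √2*√V (b(V) = √(2*V) + 72 = √2*√V + 72 = 72 + √2*√V)
√(-23686 + (21289 + b(j(-11, 11)))*(-6571 + 2236)) = √(-23686 + (21289 + (72 + √2*√(8 + 11²)))*(-6571 + 2236)) = √(-23686 + (21289 + (72 + √2*√(8 + 121)))*(-4335)) = √(-23686 + (21289 + (72 + √2*√129))*(-4335)) = √(-23686 + (21289 + (72 + √258))*(-4335)) = √(-23686 + (21361 + √258)*(-4335)) = √(-23686 + (-92599935 - 4335*√258)) = √(-92623621 - 4335*√258)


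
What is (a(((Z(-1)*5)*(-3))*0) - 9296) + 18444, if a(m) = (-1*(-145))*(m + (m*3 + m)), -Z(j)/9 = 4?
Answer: 9148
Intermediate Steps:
Z(j) = -36 (Z(j) = -9*4 = -36)
a(m) = 725*m (a(m) = 145*(m + (3*m + m)) = 145*(m + 4*m) = 145*(5*m) = 725*m)
(a(((Z(-1)*5)*(-3))*0) - 9296) + 18444 = (725*((-36*5*(-3))*0) - 9296) + 18444 = (725*(-180*(-3)*0) - 9296) + 18444 = (725*(540*0) - 9296) + 18444 = (725*0 - 9296) + 18444 = (0 - 9296) + 18444 = -9296 + 18444 = 9148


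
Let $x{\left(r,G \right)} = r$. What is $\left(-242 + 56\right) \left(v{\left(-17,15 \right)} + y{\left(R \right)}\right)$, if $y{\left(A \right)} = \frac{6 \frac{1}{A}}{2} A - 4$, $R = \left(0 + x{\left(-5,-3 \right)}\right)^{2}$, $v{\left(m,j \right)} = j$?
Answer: $-2604$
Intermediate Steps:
$R = 25$ ($R = \left(0 - 5\right)^{2} = \left(-5\right)^{2} = 25$)
$y{\left(A \right)} = -1$ ($y{\left(A \right)} = \frac{6}{A} \frac{1}{2} A - 4 = \frac{3}{A} A - 4 = 3 - 4 = -1$)
$\left(-242 + 56\right) \left(v{\left(-17,15 \right)} + y{\left(R \right)}\right) = \left(-242 + 56\right) \left(15 - 1\right) = \left(-186\right) 14 = -2604$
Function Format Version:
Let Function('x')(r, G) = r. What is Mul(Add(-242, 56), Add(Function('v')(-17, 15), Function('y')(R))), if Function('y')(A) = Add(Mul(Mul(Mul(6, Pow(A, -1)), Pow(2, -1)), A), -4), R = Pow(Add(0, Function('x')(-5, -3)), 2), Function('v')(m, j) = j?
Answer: -2604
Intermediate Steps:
R = 25 (R = Pow(Add(0, -5), 2) = Pow(-5, 2) = 25)
Function('y')(A) = -1 (Function('y')(A) = Add(Mul(Mul(Mul(6, Pow(A, -1)), Rational(1, 2)), A), -4) = Add(Mul(Mul(3, Pow(A, -1)), A), -4) = Add(3, -4) = -1)
Mul(Add(-242, 56), Add(Function('v')(-17, 15), Function('y')(R))) = Mul(Add(-242, 56), Add(15, -1)) = Mul(-186, 14) = -2604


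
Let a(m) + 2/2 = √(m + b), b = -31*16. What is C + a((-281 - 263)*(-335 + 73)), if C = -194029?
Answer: -194030 + 4*√8877 ≈ -1.9365e+5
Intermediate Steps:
b = -496
a(m) = -1 + √(-496 + m) (a(m) = -1 + √(m - 496) = -1 + √(-496 + m))
C + a((-281 - 263)*(-335 + 73)) = -194029 + (-1 + √(-496 + (-281 - 263)*(-335 + 73))) = -194029 + (-1 + √(-496 - 544*(-262))) = -194029 + (-1 + √(-496 + 142528)) = -194029 + (-1 + √142032) = -194029 + (-1 + 4*√8877) = -194030 + 4*√8877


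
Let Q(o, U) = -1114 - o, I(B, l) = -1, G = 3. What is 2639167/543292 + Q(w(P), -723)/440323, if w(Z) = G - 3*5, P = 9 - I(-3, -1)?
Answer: 1161487223157/239223963316 ≈ 4.8552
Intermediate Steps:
P = 10 (P = 9 - 1*(-1) = 9 + 1 = 10)
w(Z) = -12 (w(Z) = 3 - 3*5 = 3 - 15 = -12)
2639167/543292 + Q(w(P), -723)/440323 = 2639167/543292 + (-1114 - 1*(-12))/440323 = 2639167*(1/543292) + (-1114 + 12)*(1/440323) = 2639167/543292 - 1102*1/440323 = 2639167/543292 - 1102/440323 = 1161487223157/239223963316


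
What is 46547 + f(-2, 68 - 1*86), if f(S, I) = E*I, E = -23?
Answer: 46961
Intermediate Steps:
f(S, I) = -23*I
46547 + f(-2, 68 - 1*86) = 46547 - 23*(68 - 1*86) = 46547 - 23*(68 - 86) = 46547 - 23*(-18) = 46547 + 414 = 46961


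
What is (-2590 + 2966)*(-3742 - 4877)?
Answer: -3240744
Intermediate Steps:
(-2590 + 2966)*(-3742 - 4877) = 376*(-8619) = -3240744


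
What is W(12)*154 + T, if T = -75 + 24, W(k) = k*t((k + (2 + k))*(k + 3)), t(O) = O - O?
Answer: -51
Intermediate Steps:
t(O) = 0
W(k) = 0 (W(k) = k*0 = 0)
T = -51
W(12)*154 + T = 0*154 - 51 = 0 - 51 = -51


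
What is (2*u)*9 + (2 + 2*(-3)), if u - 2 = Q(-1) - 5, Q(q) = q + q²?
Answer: -58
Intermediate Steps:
u = -3 (u = 2 + (-(1 - 1) - 5) = 2 + (-1*0 - 5) = 2 + (0 - 5) = 2 - 5 = -3)
(2*u)*9 + (2 + 2*(-3)) = (2*(-3))*9 + (2 + 2*(-3)) = -6*9 + (2 - 6) = -54 - 4 = -58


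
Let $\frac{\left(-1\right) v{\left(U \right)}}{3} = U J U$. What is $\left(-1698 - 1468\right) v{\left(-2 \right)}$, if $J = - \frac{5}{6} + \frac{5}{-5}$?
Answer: $-69652$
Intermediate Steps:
$J = - \frac{11}{6}$ ($J = \left(-5\right) \frac{1}{6} + 5 \left(- \frac{1}{5}\right) = - \frac{5}{6} - 1 = - \frac{11}{6} \approx -1.8333$)
$v{\left(U \right)} = \frac{11 U^{2}}{2}$ ($v{\left(U \right)} = - 3 U \left(- \frac{11}{6}\right) U = - 3 - \frac{11 U}{6} U = - 3 \left(- \frac{11 U^{2}}{6}\right) = \frac{11 U^{2}}{2}$)
$\left(-1698 - 1468\right) v{\left(-2 \right)} = \left(-1698 - 1468\right) \frac{11 \left(-2\right)^{2}}{2} = \left(-1698 - 1468\right) \frac{11}{2} \cdot 4 = \left(-3166\right) 22 = -69652$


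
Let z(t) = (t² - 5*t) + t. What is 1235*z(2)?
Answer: -4940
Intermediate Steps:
z(t) = t² - 4*t
1235*z(2) = 1235*(2*(-4 + 2)) = 1235*(2*(-2)) = 1235*(-4) = -4940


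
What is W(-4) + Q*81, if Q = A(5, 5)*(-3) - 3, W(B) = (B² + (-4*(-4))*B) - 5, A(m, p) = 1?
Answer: -539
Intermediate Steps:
W(B) = -5 + B² + 16*B (W(B) = (B² + 16*B) - 5 = -5 + B² + 16*B)
Q = -6 (Q = 1*(-3) - 3 = -3 - 3 = -6)
W(-4) + Q*81 = (-5 + (-4)² + 16*(-4)) - 6*81 = (-5 + 16 - 64) - 486 = -53 - 486 = -539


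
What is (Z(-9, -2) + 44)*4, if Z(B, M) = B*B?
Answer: 500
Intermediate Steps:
Z(B, M) = B²
(Z(-9, -2) + 44)*4 = ((-9)² + 44)*4 = (81 + 44)*4 = 125*4 = 500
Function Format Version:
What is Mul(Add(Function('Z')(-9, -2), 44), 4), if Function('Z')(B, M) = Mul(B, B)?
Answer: 500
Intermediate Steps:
Function('Z')(B, M) = Pow(B, 2)
Mul(Add(Function('Z')(-9, -2), 44), 4) = Mul(Add(Pow(-9, 2), 44), 4) = Mul(Add(81, 44), 4) = Mul(125, 4) = 500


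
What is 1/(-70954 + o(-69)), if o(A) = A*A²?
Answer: -1/399463 ≈ -2.5034e-6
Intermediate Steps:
o(A) = A³
1/(-70954 + o(-69)) = 1/(-70954 + (-69)³) = 1/(-70954 - 328509) = 1/(-399463) = -1/399463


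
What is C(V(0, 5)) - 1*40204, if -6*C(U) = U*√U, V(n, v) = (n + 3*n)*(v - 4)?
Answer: -40204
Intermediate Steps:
V(n, v) = 4*n*(-4 + v) (V(n, v) = (4*n)*(-4 + v) = 4*n*(-4 + v))
C(U) = -U^(3/2)/6 (C(U) = -U*√U/6 = -U^(3/2)/6)
C(V(0, 5)) - 1*40204 = -(4*0*(-4 + 5))^(3/2)/6 - 1*40204 = -(4*0*1)^(3/2)/6 - 40204 = -0^(3/2)/6 - 40204 = -⅙*0 - 40204 = 0 - 40204 = -40204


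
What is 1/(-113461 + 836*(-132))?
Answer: -1/223813 ≈ -4.4680e-6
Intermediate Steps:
1/(-113461 + 836*(-132)) = 1/(-113461 - 110352) = 1/(-223813) = -1/223813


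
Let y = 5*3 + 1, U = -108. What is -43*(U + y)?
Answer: 3956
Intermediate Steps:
y = 16 (y = 15 + 1 = 16)
-43*(U + y) = -43*(-108 + 16) = -43*(-92) = 3956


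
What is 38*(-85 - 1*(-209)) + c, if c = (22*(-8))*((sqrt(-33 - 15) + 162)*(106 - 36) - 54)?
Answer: -1981624 - 49280*I*sqrt(3) ≈ -1.9816e+6 - 85356.0*I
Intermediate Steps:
c = -1986336 - 49280*I*sqrt(3) (c = -176*((sqrt(-48) + 162)*70 - 54) = -176*((4*I*sqrt(3) + 162)*70 - 54) = -176*((162 + 4*I*sqrt(3))*70 - 54) = -176*((11340 + 280*I*sqrt(3)) - 54) = -176*(11286 + 280*I*sqrt(3)) = -1986336 - 49280*I*sqrt(3) ≈ -1.9863e+6 - 85356.0*I)
38*(-85 - 1*(-209)) + c = 38*(-85 - 1*(-209)) + (-1986336 - 49280*I*sqrt(3)) = 38*(-85 + 209) + (-1986336 - 49280*I*sqrt(3)) = 38*124 + (-1986336 - 49280*I*sqrt(3)) = 4712 + (-1986336 - 49280*I*sqrt(3)) = -1981624 - 49280*I*sqrt(3)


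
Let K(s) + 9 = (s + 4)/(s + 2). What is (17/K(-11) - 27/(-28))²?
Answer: 1306449/1073296 ≈ 1.2172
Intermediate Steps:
K(s) = -9 + (4 + s)/(2 + s) (K(s) = -9 + (s + 4)/(s + 2) = -9 + (4 + s)/(2 + s))
(17/K(-11) - 27/(-28))² = (17/((2*(-7 - 4*(-11))/(2 - 11))) - 27/(-28))² = (17/((2*(-7 + 44)/(-9))) - 27*(-1/28))² = (17/((2*(-⅑)*37)) + 27/28)² = (17/(-74/9) + 27/28)² = (17*(-9/74) + 27/28)² = (-153/74 + 27/28)² = (-1143/1036)² = 1306449/1073296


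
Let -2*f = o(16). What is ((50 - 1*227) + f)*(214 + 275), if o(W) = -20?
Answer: -81663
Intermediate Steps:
f = 10 (f = -1/2*(-20) = 10)
((50 - 1*227) + f)*(214 + 275) = ((50 - 1*227) + 10)*(214 + 275) = ((50 - 227) + 10)*489 = (-177 + 10)*489 = -167*489 = -81663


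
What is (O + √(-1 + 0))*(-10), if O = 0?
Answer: -10*I ≈ -10.0*I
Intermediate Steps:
(O + √(-1 + 0))*(-10) = (0 + √(-1 + 0))*(-10) = (0 + √(-1))*(-10) = (0 + I)*(-10) = I*(-10) = -10*I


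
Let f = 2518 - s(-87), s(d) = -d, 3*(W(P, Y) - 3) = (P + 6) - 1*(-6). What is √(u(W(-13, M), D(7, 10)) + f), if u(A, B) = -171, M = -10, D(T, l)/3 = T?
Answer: 2*√565 ≈ 47.539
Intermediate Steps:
D(T, l) = 3*T
W(P, Y) = 7 + P/3 (W(P, Y) = 3 + ((P + 6) - 1*(-6))/3 = 3 + ((6 + P) + 6)/3 = 3 + (12 + P)/3 = 3 + (4 + P/3) = 7 + P/3)
f = 2431 (f = 2518 - (-1)*(-87) = 2518 - 1*87 = 2518 - 87 = 2431)
√(u(W(-13, M), D(7, 10)) + f) = √(-171 + 2431) = √2260 = 2*√565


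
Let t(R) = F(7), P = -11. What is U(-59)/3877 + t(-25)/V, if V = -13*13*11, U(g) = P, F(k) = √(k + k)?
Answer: -11/3877 - √14/1859 ≈ -0.0048500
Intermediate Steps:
F(k) = √2*√k (F(k) = √(2*k) = √2*√k)
U(g) = -11
t(R) = √14 (t(R) = √2*√7 = √14)
V = -1859 (V = -169*11 = -1859)
U(-59)/3877 + t(-25)/V = -11/3877 + √14/(-1859) = -11*1/3877 + √14*(-1/1859) = -11/3877 - √14/1859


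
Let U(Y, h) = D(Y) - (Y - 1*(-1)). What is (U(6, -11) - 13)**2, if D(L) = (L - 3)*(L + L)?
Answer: 256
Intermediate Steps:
D(L) = 2*L*(-3 + L) (D(L) = (-3 + L)*(2*L) = 2*L*(-3 + L))
U(Y, h) = -1 - Y + 2*Y*(-3 + Y) (U(Y, h) = 2*Y*(-3 + Y) - (Y - 1*(-1)) = 2*Y*(-3 + Y) - (Y + 1) = 2*Y*(-3 + Y) - (1 + Y) = 2*Y*(-3 + Y) + (-1 - Y) = -1 - Y + 2*Y*(-3 + Y))
(U(6, -11) - 13)**2 = ((-1 - 1*6 + 2*6*(-3 + 6)) - 13)**2 = ((-1 - 6 + 2*6*3) - 13)**2 = ((-1 - 6 + 36) - 13)**2 = (29 - 13)**2 = 16**2 = 256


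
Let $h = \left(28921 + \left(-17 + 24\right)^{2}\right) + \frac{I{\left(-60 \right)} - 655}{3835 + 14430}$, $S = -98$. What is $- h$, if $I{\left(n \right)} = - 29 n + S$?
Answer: $- \frac{529138037}{18265} \approx -28970.0$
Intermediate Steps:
$I{\left(n \right)} = -98 - 29 n$ ($I{\left(n \right)} = - 29 n - 98 = -98 - 29 n$)
$h = \frac{529138037}{18265}$ ($h = \left(28921 + \left(-17 + 24\right)^{2}\right) + \frac{\left(-98 - -1740\right) - 655}{3835 + 14430} = \left(28921 + 7^{2}\right) + \frac{\left(-98 + 1740\right) - 655}{18265} = \left(28921 + 49\right) + \left(1642 - 655\right) \frac{1}{18265} = 28970 + 987 \cdot \frac{1}{18265} = 28970 + \frac{987}{18265} = \frac{529138037}{18265} \approx 28970.0$)
$- h = \left(-1\right) \frac{529138037}{18265} = - \frac{529138037}{18265}$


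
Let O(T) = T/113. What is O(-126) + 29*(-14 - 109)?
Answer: -403197/113 ≈ -3568.1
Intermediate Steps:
O(T) = T/113 (O(T) = T*(1/113) = T/113)
O(-126) + 29*(-14 - 109) = (1/113)*(-126) + 29*(-14 - 109) = -126/113 + 29*(-123) = -126/113 - 3567 = -403197/113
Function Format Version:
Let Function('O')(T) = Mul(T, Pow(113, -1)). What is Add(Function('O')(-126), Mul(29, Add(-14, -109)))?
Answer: Rational(-403197, 113) ≈ -3568.1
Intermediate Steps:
Function('O')(T) = Mul(Rational(1, 113), T) (Function('O')(T) = Mul(T, Rational(1, 113)) = Mul(Rational(1, 113), T))
Add(Function('O')(-126), Mul(29, Add(-14, -109))) = Add(Mul(Rational(1, 113), -126), Mul(29, Add(-14, -109))) = Add(Rational(-126, 113), Mul(29, -123)) = Add(Rational(-126, 113), -3567) = Rational(-403197, 113)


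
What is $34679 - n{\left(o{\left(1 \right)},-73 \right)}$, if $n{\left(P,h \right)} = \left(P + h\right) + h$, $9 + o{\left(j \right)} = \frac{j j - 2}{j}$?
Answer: $34835$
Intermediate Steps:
$o{\left(j \right)} = -9 + \frac{-2 + j^{2}}{j}$ ($o{\left(j \right)} = -9 + \frac{j j - 2}{j} = -9 + \frac{j^{2} - 2}{j} = -9 + \frac{-2 + j^{2}}{j}$)
$n{\left(P,h \right)} = P + 2 h$
$34679 - n{\left(o{\left(1 \right)},-73 \right)} = 34679 - \left(\left(-9 + 1 - \frac{2}{1}\right) + 2 \left(-73\right)\right) = 34679 - \left(\left(-9 + 1 - 2\right) - 146\right) = 34679 - \left(-10 - 146\right) = 34679 - -156 = 34679 + 156 = 34835$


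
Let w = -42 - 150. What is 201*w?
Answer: -38592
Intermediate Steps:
w = -192
201*w = 201*(-192) = -38592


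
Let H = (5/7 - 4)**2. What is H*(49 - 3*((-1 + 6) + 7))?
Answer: 6877/49 ≈ 140.35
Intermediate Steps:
H = 529/49 (H = (5*(1/7) - 4)**2 = (5/7 - 4)**2 = (-23/7)**2 = 529/49 ≈ 10.796)
H*(49 - 3*((-1 + 6) + 7)) = 529*(49 - 3*((-1 + 6) + 7))/49 = 529*(49 - 3*(5 + 7))/49 = 529*(49 - 3*12)/49 = 529*(49 - 36)/49 = (529/49)*13 = 6877/49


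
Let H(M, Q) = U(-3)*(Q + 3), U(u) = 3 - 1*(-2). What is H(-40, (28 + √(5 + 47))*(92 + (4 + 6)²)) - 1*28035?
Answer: -1140 + 1920*√13 ≈ 5782.7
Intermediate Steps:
U(u) = 5 (U(u) = 3 + 2 = 5)
H(M, Q) = 15 + 5*Q (H(M, Q) = 5*(Q + 3) = 5*(3 + Q) = 15 + 5*Q)
H(-40, (28 + √(5 + 47))*(92 + (4 + 6)²)) - 1*28035 = (15 + 5*((28 + √(5 + 47))*(92 + (4 + 6)²))) - 1*28035 = (15 + 5*((28 + √52)*(92 + 10²))) - 28035 = (15 + 5*((28 + 2*√13)*(92 + 100))) - 28035 = (15 + 5*((28 + 2*√13)*192)) - 28035 = (15 + 5*(5376 + 384*√13)) - 28035 = (15 + (26880 + 1920*√13)) - 28035 = (26895 + 1920*√13) - 28035 = -1140 + 1920*√13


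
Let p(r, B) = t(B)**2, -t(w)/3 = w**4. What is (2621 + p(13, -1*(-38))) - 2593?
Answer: 39130129246492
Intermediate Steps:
t(w) = -3*w**4
p(r, B) = 9*B**8 (p(r, B) = (-3*B**4)**2 = 9*B**8)
(2621 + p(13, -1*(-38))) - 2593 = (2621 + 9*(-1*(-38))**8) - 2593 = (2621 + 9*38**8) - 2593 = (2621 + 9*4347792138496) - 2593 = (2621 + 39130129246464) - 2593 = 39130129249085 - 2593 = 39130129246492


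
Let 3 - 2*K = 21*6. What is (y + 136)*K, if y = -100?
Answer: -2214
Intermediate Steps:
K = -123/2 (K = 3/2 - 21*6/2 = 3/2 - 1/2*126 = 3/2 - 63 = -123/2 ≈ -61.500)
(y + 136)*K = (-100 + 136)*(-123/2) = 36*(-123/2) = -2214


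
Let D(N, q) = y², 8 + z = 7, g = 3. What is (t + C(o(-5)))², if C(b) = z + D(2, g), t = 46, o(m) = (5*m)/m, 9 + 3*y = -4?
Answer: 329476/81 ≈ 4067.6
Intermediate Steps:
y = -13/3 (y = -3 + (⅓)*(-4) = -3 - 4/3 = -13/3 ≈ -4.3333)
z = -1 (z = -8 + 7 = -1)
D(N, q) = 169/9 (D(N, q) = (-13/3)² = 169/9)
o(m) = 5
C(b) = 160/9 (C(b) = -1 + 169/9 = 160/9)
(t + C(o(-5)))² = (46 + 160/9)² = (574/9)² = 329476/81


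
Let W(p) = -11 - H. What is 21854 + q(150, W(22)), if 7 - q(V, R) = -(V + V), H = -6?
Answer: 22161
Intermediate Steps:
W(p) = -5 (W(p) = -11 - 1*(-6) = -11 + 6 = -5)
q(V, R) = 7 + 2*V (q(V, R) = 7 - (-1)*(V + V) = 7 - (-1)*2*V = 7 - (-2)*V = 7 + 2*V)
21854 + q(150, W(22)) = 21854 + (7 + 2*150) = 21854 + (7 + 300) = 21854 + 307 = 22161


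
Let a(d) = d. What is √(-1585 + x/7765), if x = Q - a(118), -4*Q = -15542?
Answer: I*√15286188318/3106 ≈ 39.806*I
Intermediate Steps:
Q = 7771/2 (Q = -¼*(-15542) = 7771/2 ≈ 3885.5)
x = 7535/2 (x = 7771/2 - 1*118 = 7771/2 - 118 = 7535/2 ≈ 3767.5)
√(-1585 + x/7765) = √(-1585 + (7535/2)/7765) = √(-1585 + (7535/2)*(1/7765)) = √(-1585 + 1507/3106) = √(-4921503/3106) = I*√15286188318/3106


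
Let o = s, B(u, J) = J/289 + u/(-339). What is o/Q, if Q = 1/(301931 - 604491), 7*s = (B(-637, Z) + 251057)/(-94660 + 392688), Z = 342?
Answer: -1860487230791920/51096677079 ≈ -36411.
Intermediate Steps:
B(u, J) = -u/339 + J/289 (B(u, J) = J*(1/289) + u*(-1/339) = J/289 - u/339 = -u/339 + J/289)
s = 12298302689/102193354158 (s = (((-1/339*(-637) + (1/289)*342) + 251057)/(-94660 + 392688))/7 = (((637/339 + 342/289) + 251057)/298028)/7 = ((300031/97971 + 251057)*(1/298028))/7 = ((24596605378/97971)*(1/298028))/7 = (⅐)*(12298302689/14599050594) = 12298302689/102193354158 ≈ 0.12034)
o = 12298302689/102193354158 ≈ 0.12034
Q = -1/302560 (Q = 1/(-302560) = -1/302560 ≈ -3.3051e-6)
o/Q = 12298302689/(102193354158*(-1/302560)) = (12298302689/102193354158)*(-302560) = -1860487230791920/51096677079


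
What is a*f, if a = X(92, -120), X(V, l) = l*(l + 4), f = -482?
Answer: -6709440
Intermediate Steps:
X(V, l) = l*(4 + l)
a = 13920 (a = -120*(4 - 120) = -120*(-116) = 13920)
a*f = 13920*(-482) = -6709440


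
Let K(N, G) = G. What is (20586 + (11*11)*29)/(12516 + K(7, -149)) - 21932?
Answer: -271208949/12367 ≈ -21930.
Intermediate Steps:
(20586 + (11*11)*29)/(12516 + K(7, -149)) - 21932 = (20586 + (11*11)*29)/(12516 - 149) - 21932 = (20586 + 121*29)/12367 - 21932 = (20586 + 3509)*(1/12367) - 21932 = 24095*(1/12367) - 21932 = 24095/12367 - 21932 = -271208949/12367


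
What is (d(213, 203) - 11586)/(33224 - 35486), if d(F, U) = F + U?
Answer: 5585/1131 ≈ 4.9381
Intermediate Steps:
(d(213, 203) - 11586)/(33224 - 35486) = ((213 + 203) - 11586)/(33224 - 35486) = (416 - 11586)/(-2262) = -11170*(-1/2262) = 5585/1131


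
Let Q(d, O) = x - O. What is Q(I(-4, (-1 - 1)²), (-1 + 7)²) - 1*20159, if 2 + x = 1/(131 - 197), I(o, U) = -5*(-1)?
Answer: -1333003/66 ≈ -20197.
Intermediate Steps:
I(o, U) = 5
x = -133/66 (x = -2 + 1/(131 - 197) = -2 + 1/(-66) = -2 - 1/66 = -133/66 ≈ -2.0152)
Q(d, O) = -133/66 - O
Q(I(-4, (-1 - 1)²), (-1 + 7)²) - 1*20159 = (-133/66 - (-1 + 7)²) - 1*20159 = (-133/66 - 1*6²) - 20159 = (-133/66 - 1*36) - 20159 = (-133/66 - 36) - 20159 = -2509/66 - 20159 = -1333003/66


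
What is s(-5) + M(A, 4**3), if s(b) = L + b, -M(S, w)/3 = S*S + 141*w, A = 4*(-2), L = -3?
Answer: -27272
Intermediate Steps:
A = -8
M(S, w) = -423*w - 3*S**2 (M(S, w) = -3*(S*S + 141*w) = -3*(S**2 + 141*w) = -423*w - 3*S**2)
s(b) = -3 + b
s(-5) + M(A, 4**3) = (-3 - 5) + (-423*4**3 - 3*(-8)**2) = -8 + (-423*64 - 3*64) = -8 + (-27072 - 192) = -8 - 27264 = -27272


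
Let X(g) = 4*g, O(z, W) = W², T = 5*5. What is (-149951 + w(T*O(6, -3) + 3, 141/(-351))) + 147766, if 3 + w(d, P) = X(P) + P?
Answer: -256231/117 ≈ -2190.0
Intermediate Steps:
T = 25
w(d, P) = -3 + 5*P (w(d, P) = -3 + (4*P + P) = -3 + 5*P)
(-149951 + w(T*O(6, -3) + 3, 141/(-351))) + 147766 = (-149951 + (-3 + 5*(141/(-351)))) + 147766 = (-149951 + (-3 + 5*(141*(-1/351)))) + 147766 = (-149951 + (-3 + 5*(-47/117))) + 147766 = (-149951 + (-3 - 235/117)) + 147766 = (-149951 - 586/117) + 147766 = -17544853/117 + 147766 = -256231/117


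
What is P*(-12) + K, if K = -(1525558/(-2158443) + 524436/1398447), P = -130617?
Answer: 525684448317051418/335385348669 ≈ 1.5674e+6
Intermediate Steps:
K = 111271866142/335385348669 (K = -(1525558*(-1/2158443) + 524436*(1/1398447)) = -(-1525558/2158443 + 174812/466149) = -1*(-111271866142/335385348669) = 111271866142/335385348669 ≈ 0.33177)
P*(-12) + K = -130617*(-12) + 111271866142/335385348669 = 1567404 + 111271866142/335385348669 = 525684448317051418/335385348669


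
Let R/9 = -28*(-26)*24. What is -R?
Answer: -157248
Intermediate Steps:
R = 157248 (R = 9*(-28*(-26)*24) = 9*(728*24) = 9*17472 = 157248)
-R = -1*157248 = -157248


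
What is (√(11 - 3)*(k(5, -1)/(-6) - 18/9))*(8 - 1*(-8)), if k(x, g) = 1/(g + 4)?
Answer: -592*√2/9 ≈ -93.024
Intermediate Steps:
k(x, g) = 1/(4 + g)
(√(11 - 3)*(k(5, -1)/(-6) - 18/9))*(8 - 1*(-8)) = (√(11 - 3)*(1/((4 - 1)*(-6)) - 18/9))*(8 - 1*(-8)) = (√8*(-⅙/3 - 18*⅑))*(8 + 8) = ((2*√2)*((⅓)*(-⅙) - 2))*16 = ((2*√2)*(-1/18 - 2))*16 = ((2*√2)*(-37/18))*16 = -37*√2/9*16 = -592*√2/9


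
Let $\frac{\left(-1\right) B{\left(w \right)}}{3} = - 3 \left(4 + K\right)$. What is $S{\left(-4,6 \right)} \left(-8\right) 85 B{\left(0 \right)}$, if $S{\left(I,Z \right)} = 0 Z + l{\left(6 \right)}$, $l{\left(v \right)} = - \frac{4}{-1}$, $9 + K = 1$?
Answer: $97920$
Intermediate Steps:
$K = -8$ ($K = -9 + 1 = -8$)
$l{\left(v \right)} = 4$ ($l{\left(v \right)} = \left(-4\right) \left(-1\right) = 4$)
$S{\left(I,Z \right)} = 4$ ($S{\left(I,Z \right)} = 0 Z + 4 = 0 + 4 = 4$)
$B{\left(w \right)} = -36$ ($B{\left(w \right)} = - 3 \left(- 3 \left(4 - 8\right)\right) = - 3 \left(\left(-3\right) \left(-4\right)\right) = \left(-3\right) 12 = -36$)
$S{\left(-4,6 \right)} \left(-8\right) 85 B{\left(0 \right)} = 4 \left(-8\right) 85 \left(-36\right) = \left(-32\right) 85 \left(-36\right) = \left(-2720\right) \left(-36\right) = 97920$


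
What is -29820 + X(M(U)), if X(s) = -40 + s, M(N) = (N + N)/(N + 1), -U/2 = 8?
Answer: -447868/15 ≈ -29858.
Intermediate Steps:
U = -16 (U = -2*8 = -16)
M(N) = 2*N/(1 + N) (M(N) = (2*N)/(1 + N) = 2*N/(1 + N))
-29820 + X(M(U)) = -29820 + (-40 + 2*(-16)/(1 - 16)) = -29820 + (-40 + 2*(-16)/(-15)) = -29820 + (-40 + 2*(-16)*(-1/15)) = -29820 + (-40 + 32/15) = -29820 - 568/15 = -447868/15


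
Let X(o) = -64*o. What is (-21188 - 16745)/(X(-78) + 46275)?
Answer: -37933/51267 ≈ -0.73991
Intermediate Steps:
(-21188 - 16745)/(X(-78) + 46275) = (-21188 - 16745)/(-64*(-78) + 46275) = -37933/(4992 + 46275) = -37933/51267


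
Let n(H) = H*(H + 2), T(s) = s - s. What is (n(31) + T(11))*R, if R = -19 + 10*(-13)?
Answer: -152427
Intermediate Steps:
R = -149 (R = -19 - 130 = -149)
T(s) = 0
n(H) = H*(2 + H)
(n(31) + T(11))*R = (31*(2 + 31) + 0)*(-149) = (31*33 + 0)*(-149) = (1023 + 0)*(-149) = 1023*(-149) = -152427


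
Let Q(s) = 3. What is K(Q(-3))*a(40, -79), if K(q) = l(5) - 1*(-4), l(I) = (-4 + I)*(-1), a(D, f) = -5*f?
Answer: 1185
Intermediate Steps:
l(I) = 4 - I
K(q) = 3 (K(q) = (4 - 1*5) - 1*(-4) = (4 - 5) + 4 = -1 + 4 = 3)
K(Q(-3))*a(40, -79) = 3*(-5*(-79)) = 3*395 = 1185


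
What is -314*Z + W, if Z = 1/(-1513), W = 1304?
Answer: 1973266/1513 ≈ 1304.2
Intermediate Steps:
Z = -1/1513 ≈ -0.00066094
-314*Z + W = -314*(-1/1513) + 1304 = 314/1513 + 1304 = 1973266/1513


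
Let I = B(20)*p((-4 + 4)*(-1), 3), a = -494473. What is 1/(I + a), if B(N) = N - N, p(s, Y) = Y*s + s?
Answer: -1/494473 ≈ -2.0224e-6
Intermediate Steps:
p(s, Y) = s + Y*s
B(N) = 0
I = 0 (I = 0*(((-4 + 4)*(-1))*(1 + 3)) = 0*((0*(-1))*4) = 0*(0*4) = 0*0 = 0)
1/(I + a) = 1/(0 - 494473) = 1/(-494473) = -1/494473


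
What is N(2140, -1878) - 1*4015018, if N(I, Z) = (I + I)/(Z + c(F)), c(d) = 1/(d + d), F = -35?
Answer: -527818580898/131461 ≈ -4.0150e+6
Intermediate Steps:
c(d) = 1/(2*d)
N(I, Z) = 2*I/(-1/70 + Z) (N(I, Z) = (I + I)/(Z + (½)/(-35)) = (2*I)/(Z + (½)*(-1/35)) = (2*I)/(Z - 1/70) = (2*I)/(-1/70 + Z) = 2*I/(-1/70 + Z))
N(2140, -1878) - 1*4015018 = 140*2140/(-1 + 70*(-1878)) - 1*4015018 = 140*2140/(-1 - 131460) - 4015018 = 140*2140/(-131461) - 4015018 = 140*2140*(-1/131461) - 4015018 = -299600/131461 - 4015018 = -527818580898/131461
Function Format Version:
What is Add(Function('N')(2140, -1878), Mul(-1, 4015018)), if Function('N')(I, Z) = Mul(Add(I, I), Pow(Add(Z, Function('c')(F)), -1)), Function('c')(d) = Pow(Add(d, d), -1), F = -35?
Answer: Rational(-527818580898, 131461) ≈ -4.0150e+6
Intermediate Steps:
Function('c')(d) = Mul(Rational(1, 2), Pow(d, -1)) (Function('c')(d) = Pow(Mul(2, d), -1) = Mul(Rational(1, 2), Pow(d, -1)))
Function('N')(I, Z) = Mul(2, I, Pow(Add(Rational(-1, 70), Z), -1)) (Function('N')(I, Z) = Mul(Add(I, I), Pow(Add(Z, Mul(Rational(1, 2), Pow(-35, -1))), -1)) = Mul(Mul(2, I), Pow(Add(Z, Mul(Rational(1, 2), Rational(-1, 35))), -1)) = Mul(Mul(2, I), Pow(Add(Z, Rational(-1, 70)), -1)) = Mul(Mul(2, I), Pow(Add(Rational(-1, 70), Z), -1)) = Mul(2, I, Pow(Add(Rational(-1, 70), Z), -1)))
Add(Function('N')(2140, -1878), Mul(-1, 4015018)) = Add(Mul(140, 2140, Pow(Add(-1, Mul(70, -1878)), -1)), Mul(-1, 4015018)) = Add(Mul(140, 2140, Pow(Add(-1, -131460), -1)), -4015018) = Add(Mul(140, 2140, Pow(-131461, -1)), -4015018) = Add(Mul(140, 2140, Rational(-1, 131461)), -4015018) = Add(Rational(-299600, 131461), -4015018) = Rational(-527818580898, 131461)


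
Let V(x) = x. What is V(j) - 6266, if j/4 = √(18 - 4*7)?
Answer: -6266 + 4*I*√10 ≈ -6266.0 + 12.649*I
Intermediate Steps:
j = 4*I*√10 (j = 4*√(18 - 4*7) = 4*√(18 - 28) = 4*√(-10) = 4*(I*√10) = 4*I*√10 ≈ 12.649*I)
V(j) - 6266 = 4*I*√10 - 6266 = -6266 + 4*I*√10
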